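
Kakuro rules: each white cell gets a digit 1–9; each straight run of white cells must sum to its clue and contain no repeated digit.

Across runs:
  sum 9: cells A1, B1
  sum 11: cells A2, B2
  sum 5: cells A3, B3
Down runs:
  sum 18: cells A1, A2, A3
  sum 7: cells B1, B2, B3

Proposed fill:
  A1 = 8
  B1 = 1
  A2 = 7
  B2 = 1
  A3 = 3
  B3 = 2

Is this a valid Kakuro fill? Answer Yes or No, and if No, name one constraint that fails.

No — the down run B1–B3 sums to 4, not 7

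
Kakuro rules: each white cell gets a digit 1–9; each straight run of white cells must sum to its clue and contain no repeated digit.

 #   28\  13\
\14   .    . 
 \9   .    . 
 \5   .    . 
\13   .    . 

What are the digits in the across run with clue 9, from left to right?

Only 4 fits R3C1 under both its across sum 5 and down sum 28.
R3C2 = 5 − 4 = 1 completes the 5 across.
Nothing is forced directly, so branch on R2C1, whose candidates are 7 or 8. If R2C1 = 8: that forces R1C1 = 9, R1C2 = 5, after which R2C2 would have to be in {1} for the 9 across but in {3,4} for the 13 down — contradiction. So R2C1 = 7.
R2C2 = 9 − 7 = 2 completes the 9 across.
R1C2 = 6: the only remaining digit allowed by both the 14 across and the 13 down.
R4C2 = 13 − 9 = 4 completes the 13 down.
R1C1 = 14 − 6 = 8 completes the 14 across.
R4C1 = 13 − 4 = 9 completes the 13 across.

7, 2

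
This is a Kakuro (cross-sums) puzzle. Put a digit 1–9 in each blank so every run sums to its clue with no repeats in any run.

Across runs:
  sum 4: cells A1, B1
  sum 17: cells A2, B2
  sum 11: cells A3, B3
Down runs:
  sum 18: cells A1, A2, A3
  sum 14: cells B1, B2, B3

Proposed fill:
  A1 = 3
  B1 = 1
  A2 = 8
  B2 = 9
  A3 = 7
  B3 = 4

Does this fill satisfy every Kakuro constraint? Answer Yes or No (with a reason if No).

Yes

Across: 3+1=4; 8+9=17; 7+4=11. Down: 3+8+7=18; 1+9+4=14. No digit repeats within any run.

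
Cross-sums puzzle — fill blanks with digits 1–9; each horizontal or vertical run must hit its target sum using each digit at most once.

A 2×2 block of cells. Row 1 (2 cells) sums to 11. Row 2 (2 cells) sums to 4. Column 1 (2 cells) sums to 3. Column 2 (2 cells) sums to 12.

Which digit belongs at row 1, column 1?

4 in 2 cells must be {1,3}; 3 in 2 cells must be {1,2}.
The 11 across and the 3 down share only 2, so (1,1) = 2.
(1,2) = 11 − 2 = 9 completes the 11 across.
(2,1) = 3 − 2 = 1 completes the 3 down.
(2,2) = 4 − 1 = 3 completes the 4 across.

2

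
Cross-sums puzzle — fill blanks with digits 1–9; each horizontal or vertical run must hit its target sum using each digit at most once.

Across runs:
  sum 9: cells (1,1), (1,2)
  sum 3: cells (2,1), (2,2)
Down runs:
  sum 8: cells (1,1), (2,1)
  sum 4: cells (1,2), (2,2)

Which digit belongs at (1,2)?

3

3 in 2 cells must be {1,2}; 4 in 2 cells must be {1,3}.
The 3 across and the 4 down share only 1, so (2,2) = 1.
(1,2) = 4 − 1 = 3 completes the 4 down.
(2,1) = 3 − 1 = 2 completes the 3 across.
(1,1) = 9 − 3 = 6 completes the 9 across.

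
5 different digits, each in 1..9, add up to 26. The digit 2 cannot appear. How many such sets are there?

5 distinct digits from 1–9 sum between 15 and 35.
Dropping sets that contain 2.
Enumerating: {1,3,5,8,9}, {1,3,6,7,9}, {1,4,5,7,9}, {1,4,6,7,8}, {3,4,5,6,8}.

5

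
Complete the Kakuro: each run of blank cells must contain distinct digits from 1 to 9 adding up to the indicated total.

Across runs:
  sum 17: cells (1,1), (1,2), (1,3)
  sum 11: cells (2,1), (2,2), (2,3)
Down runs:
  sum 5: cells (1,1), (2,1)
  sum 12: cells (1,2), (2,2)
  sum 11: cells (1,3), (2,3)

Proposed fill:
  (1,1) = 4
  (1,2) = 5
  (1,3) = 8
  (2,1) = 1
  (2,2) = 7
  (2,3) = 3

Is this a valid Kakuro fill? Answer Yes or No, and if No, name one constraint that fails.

Yes

Across: 4+5+8=17; 1+7+3=11. Down: 4+1=5; 5+7=12; 8+3=11. No digit repeats within any run.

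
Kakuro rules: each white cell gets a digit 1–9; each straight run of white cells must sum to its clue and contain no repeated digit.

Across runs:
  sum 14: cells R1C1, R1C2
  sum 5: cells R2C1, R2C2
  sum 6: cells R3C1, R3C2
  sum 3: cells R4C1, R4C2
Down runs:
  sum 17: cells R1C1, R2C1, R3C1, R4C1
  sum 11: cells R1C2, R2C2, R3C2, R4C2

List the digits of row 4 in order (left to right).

3 in 2 cells must be {1,2}; 11 in 4 cells must be {1,2,3,5}.
Only 5 fits R1C2 under both its across sum 14 and down sum 11.
R1C1 = 14 − 5 = 9 completes the 14 across.
Nothing is forced directly, so branch on R4C1, whose candidates are 1 or 2. If R4C1 = 2: that forces R2C1 = 1, after which R2C2 would have to be in {4} for the 5 across but in {1,2,3} for the 11 down — contradiction. So R4C1 = 1.
R4C2 = 3 − 1 = 2 completes the 3 across.

1, 2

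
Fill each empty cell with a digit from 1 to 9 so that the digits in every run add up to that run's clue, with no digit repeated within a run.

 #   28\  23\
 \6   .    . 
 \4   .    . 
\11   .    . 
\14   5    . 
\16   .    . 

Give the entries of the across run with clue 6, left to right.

4, 2

4 in 2 cells must be {1,3}; 16 in 2 cells must be {7,9}.
R4C2 = 14 − 5 = 9 completes the 14 across.
Given what's placed, R5C2 must be 7 to fit the 16 across and 23 down.
Given what's placed, R2C2 must be 1 to fit the 4 across and 23 down.
R5C1 = 16 − 7 = 9 completes the 16 across.
R2C1 = 4 − 1 = 3 completes the 4 across.
R1C1 = 4: the only remaining digit allowed by both the 6 across and the 28 down.
R1C2 = 6 − 4 = 2 completes the 6 across.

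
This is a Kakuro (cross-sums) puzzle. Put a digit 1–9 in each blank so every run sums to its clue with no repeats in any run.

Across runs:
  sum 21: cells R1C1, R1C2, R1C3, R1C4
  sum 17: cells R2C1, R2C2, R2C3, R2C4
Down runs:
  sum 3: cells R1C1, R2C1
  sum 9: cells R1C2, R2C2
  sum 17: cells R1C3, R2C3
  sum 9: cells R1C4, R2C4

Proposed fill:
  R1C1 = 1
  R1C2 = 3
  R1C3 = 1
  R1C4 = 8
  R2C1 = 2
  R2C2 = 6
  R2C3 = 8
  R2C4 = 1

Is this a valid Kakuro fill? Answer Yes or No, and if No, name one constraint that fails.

No — the down run R1C3–R2C3 sums to 9, not 17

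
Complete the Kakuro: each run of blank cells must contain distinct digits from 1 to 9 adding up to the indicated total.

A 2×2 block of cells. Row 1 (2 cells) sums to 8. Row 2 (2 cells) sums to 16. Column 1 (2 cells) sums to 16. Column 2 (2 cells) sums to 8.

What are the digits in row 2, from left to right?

16 in 2 cells must be {7,9}.
The 8 across and the 16 down share only 7, so (1,1) = 7.
(1,2) = 8 − 7 = 1 completes the 8 across.
(2,1) = 16 − 7 = 9 completes the 16 down.
(2,2) = 16 − 9 = 7 completes the 16 across.

9 7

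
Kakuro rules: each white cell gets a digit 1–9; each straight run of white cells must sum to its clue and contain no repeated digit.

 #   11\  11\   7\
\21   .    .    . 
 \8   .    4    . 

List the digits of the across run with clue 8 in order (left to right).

R1C2 = 11 − 4 = 7 completes the 11 down.
Given what's placed, R2C1 must be 3 to fit the 8 across and 11 down.
R2C3 = 8 − 7 = 1 completes the 8 across.
R1C1 = 11 − 3 = 8 completes the 11 down.
R1C3 = 21 − 15 = 6 completes the 21 across.

3 4 1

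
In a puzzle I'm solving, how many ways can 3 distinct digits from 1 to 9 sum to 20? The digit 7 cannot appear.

2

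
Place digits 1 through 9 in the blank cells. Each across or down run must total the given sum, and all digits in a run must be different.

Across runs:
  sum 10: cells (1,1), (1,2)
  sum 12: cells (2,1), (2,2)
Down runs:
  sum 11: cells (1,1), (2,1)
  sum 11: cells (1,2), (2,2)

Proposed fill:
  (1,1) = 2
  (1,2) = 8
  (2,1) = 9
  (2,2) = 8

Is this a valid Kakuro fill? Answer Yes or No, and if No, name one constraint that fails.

No — the down run (1,2)–(2,2) sums to 16, not 11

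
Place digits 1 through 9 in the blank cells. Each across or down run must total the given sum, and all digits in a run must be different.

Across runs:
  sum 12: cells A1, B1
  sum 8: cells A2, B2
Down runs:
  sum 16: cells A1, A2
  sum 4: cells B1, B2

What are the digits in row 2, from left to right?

7 1

16 in 2 cells must be {7,9}; 4 in 2 cells must be {1,3}.
The 12 across and the 4 down share only 3, so B1 = 3.
The 8 across and the 16 down share only 7, so A2 = 7.
B2 = 8 − 7 = 1 completes the 8 across.
A1 = 12 − 3 = 9 completes the 12 across.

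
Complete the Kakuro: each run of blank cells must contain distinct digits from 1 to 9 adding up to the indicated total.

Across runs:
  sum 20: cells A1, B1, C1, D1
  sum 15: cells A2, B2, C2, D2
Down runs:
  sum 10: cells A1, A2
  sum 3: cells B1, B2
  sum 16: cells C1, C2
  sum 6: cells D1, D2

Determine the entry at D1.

1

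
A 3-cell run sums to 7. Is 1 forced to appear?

Yes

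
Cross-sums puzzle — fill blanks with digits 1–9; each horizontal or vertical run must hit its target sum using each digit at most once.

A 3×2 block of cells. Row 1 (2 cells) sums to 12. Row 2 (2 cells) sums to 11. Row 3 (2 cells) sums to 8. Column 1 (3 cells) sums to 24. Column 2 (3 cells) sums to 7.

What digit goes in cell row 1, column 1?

8

24 in 3 cells must be {7,8,9}; 7 in 3 cells must be {1,2,4}.
The 12 across and the 7 down share only 4, so (1,2) = 4.
Given what's placed, (2,2) must be 2 to fit the 11 across and 7 down.
(3,1) = 7: only digit in both the 8-across and 24-down candidate sets.
(3,2) = 8 − 7 = 1 completes the 8 across.
(1,1) = 12 − 4 = 8 completes the 12 across.
(2,1) = 11 − 2 = 9 completes the 11 across.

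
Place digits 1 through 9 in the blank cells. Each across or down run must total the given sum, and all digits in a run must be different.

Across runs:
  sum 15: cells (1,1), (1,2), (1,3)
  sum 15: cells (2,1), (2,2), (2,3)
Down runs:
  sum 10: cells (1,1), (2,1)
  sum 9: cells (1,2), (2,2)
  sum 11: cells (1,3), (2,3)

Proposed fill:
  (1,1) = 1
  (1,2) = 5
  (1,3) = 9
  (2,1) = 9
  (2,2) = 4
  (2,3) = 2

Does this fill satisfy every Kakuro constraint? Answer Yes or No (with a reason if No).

Yes

Across: 1+5+9=15; 9+4+2=15. Down: 1+9=10; 5+4=9; 9+2=11. No digit repeats within any run.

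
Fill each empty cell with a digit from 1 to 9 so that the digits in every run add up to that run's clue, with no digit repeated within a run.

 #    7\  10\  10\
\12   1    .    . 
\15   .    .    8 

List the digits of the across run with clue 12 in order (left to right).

R1C3 = 10 − 8 = 2 completes the 10 down.
R2C1 = 7 − 1 = 6 completes the 7 down.
R2C2 = 15 − 14 = 1 completes the 15 across.
R1C2 = 12 − 3 = 9 completes the 12 across.

1 9 2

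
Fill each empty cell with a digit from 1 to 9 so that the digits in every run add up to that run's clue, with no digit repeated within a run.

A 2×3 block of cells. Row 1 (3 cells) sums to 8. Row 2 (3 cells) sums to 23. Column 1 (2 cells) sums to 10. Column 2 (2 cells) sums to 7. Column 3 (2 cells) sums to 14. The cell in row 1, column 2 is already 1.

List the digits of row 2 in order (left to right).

8, 6, 9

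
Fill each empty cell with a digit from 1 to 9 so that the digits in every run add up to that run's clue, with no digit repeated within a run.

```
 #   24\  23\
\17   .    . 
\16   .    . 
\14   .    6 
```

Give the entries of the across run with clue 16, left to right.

17 in 2 cells must be {8,9}; 16 in 2 cells must be {7,9}; 24 in 3 cells must be {7,8,9}.
Given what's placed, R2C2 must be 9 to fit the 16 across and 23 down.
R3C1 = 14 − 6 = 8 completes the 14 across.
Given what's placed, R1C1 must be 9 to fit the 17 across and 24 down.
R1C2 = 17 − 9 = 8 completes the 17 across.
R2C1 = 16 − 9 = 7 completes the 16 across.

7 9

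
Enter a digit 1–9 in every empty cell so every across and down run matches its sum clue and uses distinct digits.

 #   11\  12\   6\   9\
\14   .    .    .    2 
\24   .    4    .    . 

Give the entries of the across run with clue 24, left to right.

8, 4, 5, 7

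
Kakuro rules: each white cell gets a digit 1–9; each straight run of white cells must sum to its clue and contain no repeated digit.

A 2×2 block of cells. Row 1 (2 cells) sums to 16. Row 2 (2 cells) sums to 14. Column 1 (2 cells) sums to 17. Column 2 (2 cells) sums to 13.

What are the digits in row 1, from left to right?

16 in 2 cells must be {7,9}; 17 in 2 cells must be {8,9}.
The 16 across and the 17 down share only 9, so (1,1) = 9.
(1,2) = 16 − 9 = 7 completes the 16 across.
(2,1) = 17 − 9 = 8 completes the 17 down.
(2,2) = 14 − 8 = 6 completes the 14 across.

9, 7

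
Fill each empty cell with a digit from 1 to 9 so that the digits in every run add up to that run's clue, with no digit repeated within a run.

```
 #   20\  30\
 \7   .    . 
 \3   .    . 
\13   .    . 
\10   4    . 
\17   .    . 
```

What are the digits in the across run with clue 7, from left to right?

3 in 2 cells must be {1,2}; 17 in 2 cells must be {8,9}.
R4C2 = 10 − 4 = 6 completes the 10 across.
Given what's placed, R5C1 must be 8 to fit the 17 across and 20 down.
R5C2 = 17 − 8 = 9 completes the 17 across.
Given what's placed, R2C2 must be 2 to fit the 3 across and 30 down.
R3C1 = 5: the only remaining digit allowed by both the 13 across and the 20 down.
R3C2 = 13 − 5 = 8 completes the 13 across.
R1C2 = 30 − 25 = 5 completes the 30 down.
R2C1 = 3 − 2 = 1 completes the 3 across.
R1C1 = 7 − 5 = 2 completes the 7 across.

2 5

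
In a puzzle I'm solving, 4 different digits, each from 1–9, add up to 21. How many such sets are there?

4 distinct digits from 1–9 sum between 10 and 30.

11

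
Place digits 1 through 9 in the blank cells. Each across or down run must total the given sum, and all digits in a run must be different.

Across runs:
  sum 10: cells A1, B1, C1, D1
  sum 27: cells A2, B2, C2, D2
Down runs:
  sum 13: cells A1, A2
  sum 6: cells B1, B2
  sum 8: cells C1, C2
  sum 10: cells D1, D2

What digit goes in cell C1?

10 in 4 cells must be {1,2,3,4}.
Only 4 fits A1 under both its across sum 10 and down sum 13.
A2 = 13 − 4 = 9 completes the 13 down.
Nothing is forced directly, so branch on B1, whose candidates are 1 or 2. If B1 = 2: that forces B2 = 4, C2 = 6, D2 = 8, after which C1 would have to be in {1,3} for the 10 across but in {2} for the 8 down — contradiction. So B1 = 1.
B2 = 6 − 1 = 5 completes the 6 down.
No cell is forced outright now. C2 can only be 6 or 7 (the digits allowed by both its 27 across and its 8 down). If C2 = 7: then C1 would have to be in {2,3} for the 10 across but in {1} for the 8 down — contradiction. So C2 = 6.
C1 = 8 − 6 = 2 completes the 8 down.

2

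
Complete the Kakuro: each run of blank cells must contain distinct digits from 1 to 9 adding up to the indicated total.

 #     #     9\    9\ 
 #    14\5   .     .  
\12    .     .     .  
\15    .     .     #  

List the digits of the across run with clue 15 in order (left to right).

The 15 across and the 9 down share only 6, so R3C2 = 6.
R3C1 = 15 − 6 = 9 completes the 15 across.
R2C1 = 14 − 9 = 5 completes the 14 down.
R2C2 = 1: the only remaining digit allowed by both the 12 across and the 9 down.
R2C3 = 12 − 6 = 6 completes the 12 across.
R1C2 = 9 − 7 = 2 completes the 9 down.
R1C3 = 5 − 2 = 3 completes the 5 across.

9, 6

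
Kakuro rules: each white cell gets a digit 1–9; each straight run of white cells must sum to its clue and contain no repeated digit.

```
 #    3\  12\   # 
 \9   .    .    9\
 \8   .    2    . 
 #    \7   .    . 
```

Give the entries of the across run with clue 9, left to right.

2 7

3 in 2 cells must be {1,2}.
Given what's placed, R2C1 must be 1 to fit the 8 across and 3 down.
R2C3 = 8 − 3 = 5 completes the 8 across.
R3C3 = 9 − 5 = 4 completes the 9 down.
R1C1 = 3 − 1 = 2 completes the 3 down.
R1C2 = 9 − 2 = 7 completes the 9 across.
R3C2 = 7 − 4 = 3 completes the 7 across.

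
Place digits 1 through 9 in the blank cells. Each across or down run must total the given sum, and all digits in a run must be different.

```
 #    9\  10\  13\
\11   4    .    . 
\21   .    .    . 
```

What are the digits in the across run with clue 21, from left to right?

5 9 7

R2C1 = 9 − 4 = 5 completes the 9 down.
No cell is forced outright now. R2C2 can only be 7 or 9 (the digits allowed by both its 21 across and its 10 down). If R2C2 = 7: then R1C2 would have to be in {1,2,5,6} for the 11 across but in {3} for the 10 down — contradiction. So R2C2 = 9.
R1C2 = 10 − 9 = 1 completes the 10 down.
R1C3 = 11 − 5 = 6 completes the 11 across.
R2C3 = 21 − 14 = 7 completes the 21 across.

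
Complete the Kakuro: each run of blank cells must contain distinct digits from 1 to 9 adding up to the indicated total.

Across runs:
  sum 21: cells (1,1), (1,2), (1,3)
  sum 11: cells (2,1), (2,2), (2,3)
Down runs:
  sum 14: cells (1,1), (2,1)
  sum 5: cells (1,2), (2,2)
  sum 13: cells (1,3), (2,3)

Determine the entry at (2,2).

1

The 21 across and the 5 down share only 4, so (1,2) = 4.
(2,2) = 5 − 4 = 1 completes the 5 down.
Nothing is forced directly, so branch on (2,1), whose candidates are 6 or 8. If (2,1) = 8: then (1,1) would have to be in {8,9} for the 21 across but in {6} for the 14 down — contradiction. So (2,1) = 6.
(1,1) = 14 − 6 = 8 completes the 14 down.
(1,3) = 21 − 12 = 9 completes the 21 across.
(2,3) = 11 − 7 = 4 completes the 11 across.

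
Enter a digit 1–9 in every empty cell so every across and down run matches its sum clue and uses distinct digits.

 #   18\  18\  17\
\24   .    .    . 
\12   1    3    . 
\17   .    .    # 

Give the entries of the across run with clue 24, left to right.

24 in 3 cells must be {7,8,9}; 17 in 2 cells must be {8,9}.
R2C3 = 12 − 4 = 8 completes the 12 across.
R1C3 = 17 − 8 = 9 completes the 17 down.
Given what's placed, R1C1 must be 8 to fit the 24 across and 18 down.
R1C2 = 24 − 17 = 7 completes the 24 across.
R3C1 = 18 − 9 = 9 completes the 18 down.
R3C2 = 17 − 9 = 8 completes the 17 across.

8, 7, 9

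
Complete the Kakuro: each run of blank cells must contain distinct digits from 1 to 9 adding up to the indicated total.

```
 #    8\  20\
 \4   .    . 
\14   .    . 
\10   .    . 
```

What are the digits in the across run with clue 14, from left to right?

5 9

4 in 2 cells must be {1,3}.
The 4 across and the 20 down share only 3, so R1C2 = 3.
The 14 across and the 8 down share only 5, so R2C1 = 5.
R2C2 = 14 − 5 = 9 completes the 14 across.
R3C2 = 20 − 12 = 8 completes the 20 down.
R1C1 = 4 − 3 = 1 completes the 4 across.
R3C1 = 10 − 8 = 2 completes the 10 across.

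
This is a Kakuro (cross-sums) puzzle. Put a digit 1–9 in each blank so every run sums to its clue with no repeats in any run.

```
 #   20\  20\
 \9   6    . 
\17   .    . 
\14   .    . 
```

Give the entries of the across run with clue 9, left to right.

6, 3

17 in 2 cells must be {8,9}.
R1C2 = 9 − 6 = 3 completes the 9 across.
R2C1 = 9: the only remaining digit allowed by both the 17 across and the 20 down.
R2C2 = 17 − 9 = 8 completes the 17 across.
R3C1 = 20 − 15 = 5 completes the 20 down.
R3C2 = 14 − 5 = 9 completes the 14 across.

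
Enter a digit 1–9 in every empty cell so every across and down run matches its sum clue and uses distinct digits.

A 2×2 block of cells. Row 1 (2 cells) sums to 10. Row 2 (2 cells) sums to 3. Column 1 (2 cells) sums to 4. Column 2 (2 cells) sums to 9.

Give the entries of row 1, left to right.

3 7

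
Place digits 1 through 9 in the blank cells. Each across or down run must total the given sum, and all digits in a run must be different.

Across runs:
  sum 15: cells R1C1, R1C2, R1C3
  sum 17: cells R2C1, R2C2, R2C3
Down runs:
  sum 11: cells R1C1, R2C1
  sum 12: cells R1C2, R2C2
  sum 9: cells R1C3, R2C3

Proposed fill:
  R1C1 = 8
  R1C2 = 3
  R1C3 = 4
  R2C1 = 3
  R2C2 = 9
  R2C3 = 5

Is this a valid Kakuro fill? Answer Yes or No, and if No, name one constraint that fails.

Across: 8+3+4=15; 3+9+5=17. Down: 8+3=11; 3+9=12; 4+5=9. No digit repeats within any run.

Yes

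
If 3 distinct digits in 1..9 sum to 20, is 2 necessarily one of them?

Counterexample: {3,8,9} sums to 20 without using 2.

No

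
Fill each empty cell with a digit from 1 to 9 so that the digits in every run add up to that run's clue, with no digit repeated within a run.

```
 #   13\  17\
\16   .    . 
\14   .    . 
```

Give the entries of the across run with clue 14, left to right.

6, 8

16 in 2 cells must be {7,9}; 17 in 2 cells must be {8,9}.
The 16 across and the 17 down share only 9, so R1C2 = 9.
R2C2 = 17 − 9 = 8 completes the 17 down.
R1C1 = 16 − 9 = 7 completes the 16 across.
R2C1 = 14 − 8 = 6 completes the 14 across.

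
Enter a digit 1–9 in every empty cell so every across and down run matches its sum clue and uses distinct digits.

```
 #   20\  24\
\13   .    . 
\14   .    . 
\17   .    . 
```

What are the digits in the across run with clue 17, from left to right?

17 in 2 cells must be {8,9}; 24 in 3 cells must be {7,8,9}.
Nothing is forced directly, so branch on R2C2, whose candidates are 8 or 9. If R2C2 = 8: that forces R2C1 = 6, R3C1 = 9, after which R3C2 would have to be in {8} for the 17 across but in {7,9} for the 24 down — contradiction. So R2C2 = 9.
R2C1 = 14 − 9 = 5 completes the 14 across.
Given what's placed, R3C2 must be 8 to fit the 17 across and 24 down.
R1C2 = 24 − 17 = 7 completes the 24 down.
R3C1 = 17 − 8 = 9 completes the 17 across.
R1C1 = 13 − 7 = 6 completes the 13 across.

9, 8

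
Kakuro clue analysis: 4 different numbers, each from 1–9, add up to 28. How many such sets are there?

2

4 distinct digits from 1–9 sum between 10 and 30.
Enumerating: {4,7,8,9}, {5,6,8,9}.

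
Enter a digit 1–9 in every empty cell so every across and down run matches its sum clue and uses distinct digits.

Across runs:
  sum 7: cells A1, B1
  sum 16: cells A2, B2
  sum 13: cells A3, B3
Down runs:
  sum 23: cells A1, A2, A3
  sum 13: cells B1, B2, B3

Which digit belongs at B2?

7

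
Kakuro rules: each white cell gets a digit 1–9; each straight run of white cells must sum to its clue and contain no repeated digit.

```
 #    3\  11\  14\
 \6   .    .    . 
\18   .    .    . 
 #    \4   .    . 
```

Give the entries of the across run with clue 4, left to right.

6 in 3 cells must be {1,2,3}; 4 in 2 cells must be {1,3}; 3 in 2 cells must be {1,2}.
Nothing is forced directly, so branch on R3C3, whose candidates are 1 or 3. If R3C3 = 1: then R1C3 would have to be in {1,2,3} for the 6 across but in {4,5,6,7,8,9} for the 14 down — contradiction. So R3C3 = 3.
Given what's placed, R1C3 must be 2 to fit the 6 across and 14 down.
R2C3 = 14 − 5 = 9 completes the 14 down.
R3C2 = 4 − 3 = 1 completes the 4 across.

1, 3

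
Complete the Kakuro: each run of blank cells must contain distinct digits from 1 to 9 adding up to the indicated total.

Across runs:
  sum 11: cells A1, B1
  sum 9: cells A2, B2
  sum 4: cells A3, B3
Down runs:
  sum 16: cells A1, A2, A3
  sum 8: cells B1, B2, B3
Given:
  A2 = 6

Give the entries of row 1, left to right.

4 in 2 cells must be {1,3}.
B2 = 9 − 6 = 3 completes the 9 across.
Given what's placed, B3 must be 1 to fit the 4 across and 8 down.
B1 = 8 − 4 = 4 completes the 8 down.
A3 = 4 − 1 = 3 completes the 4 across.
A1 = 11 − 4 = 7 completes the 11 across.

7 4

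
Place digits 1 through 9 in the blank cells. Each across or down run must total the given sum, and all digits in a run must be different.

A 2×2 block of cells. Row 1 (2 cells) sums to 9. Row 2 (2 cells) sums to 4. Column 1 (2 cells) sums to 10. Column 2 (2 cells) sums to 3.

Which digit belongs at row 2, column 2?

4 in 2 cells must be {1,3}; 3 in 2 cells must be {1,2}.
The 4 across and the 3 down share only 1, so (2,2) = 1.
(1,2) = 3 − 1 = 2 completes the 3 down.
(2,1) = 4 − 1 = 3 completes the 4 across.
(1,1) = 9 − 2 = 7 completes the 9 across.

1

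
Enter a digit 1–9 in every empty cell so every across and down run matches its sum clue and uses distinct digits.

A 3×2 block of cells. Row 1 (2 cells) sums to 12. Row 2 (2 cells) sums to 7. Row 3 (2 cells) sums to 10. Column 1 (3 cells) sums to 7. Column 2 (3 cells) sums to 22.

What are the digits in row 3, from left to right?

1 9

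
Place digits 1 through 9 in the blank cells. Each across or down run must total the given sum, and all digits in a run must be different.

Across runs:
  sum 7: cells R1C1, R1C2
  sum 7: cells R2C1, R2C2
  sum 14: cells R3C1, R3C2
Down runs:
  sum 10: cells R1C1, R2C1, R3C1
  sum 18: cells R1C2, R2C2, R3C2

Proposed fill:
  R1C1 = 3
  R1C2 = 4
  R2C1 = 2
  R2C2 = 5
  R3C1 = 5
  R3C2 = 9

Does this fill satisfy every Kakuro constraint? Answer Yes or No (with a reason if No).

Yes

Across: 3+4=7; 2+5=7; 5+9=14. Down: 3+2+5=10; 4+5+9=18. No digit repeats within any run.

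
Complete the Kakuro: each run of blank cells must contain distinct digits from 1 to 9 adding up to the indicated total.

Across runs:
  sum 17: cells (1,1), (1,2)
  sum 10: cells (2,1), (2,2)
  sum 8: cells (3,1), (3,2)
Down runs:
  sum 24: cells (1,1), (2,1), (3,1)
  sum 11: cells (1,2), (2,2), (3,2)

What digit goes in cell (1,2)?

8

17 in 2 cells must be {8,9}; 24 in 3 cells must be {7,8,9}.
The 17 across and the 11 down share only 8, so (1,2) = 8.
The 8 across and the 24 down share only 7, so (3,1) = 7.
(3,2) = 8 − 7 = 1 completes the 8 across.
(1,1) = 17 − 8 = 9 completes the 17 across.
(2,1) = 24 − 16 = 8 completes the 24 down.
(2,2) = 10 − 8 = 2 completes the 10 across.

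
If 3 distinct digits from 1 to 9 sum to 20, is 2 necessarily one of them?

No

Counterexample: {3,8,9} sums to 20 without using 2.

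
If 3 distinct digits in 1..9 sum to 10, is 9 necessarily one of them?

Counterexample: {1,2,7} sums to 10 without using 9.

No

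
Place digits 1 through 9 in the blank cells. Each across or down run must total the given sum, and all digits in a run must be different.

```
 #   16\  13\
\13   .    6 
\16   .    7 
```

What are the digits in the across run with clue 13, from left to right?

7 6

16 in 2 cells must be {7,9}.
R1C1 = 13 − 6 = 7 completes the 13 across.
R2C1 = 16 − 7 = 9 completes the 16 across.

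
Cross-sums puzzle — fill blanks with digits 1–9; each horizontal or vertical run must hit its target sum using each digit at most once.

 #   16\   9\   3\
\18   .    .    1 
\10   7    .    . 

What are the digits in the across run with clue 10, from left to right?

16 in 2 cells must be {7,9}; 3 in 2 cells must be {1,2}.
R1C1 = 16 − 7 = 9 completes the 16 down.
R1C2 = 18 − 10 = 8 completes the 18 across.
R2C2 = 9 − 8 = 1 completes the 9 down.
R2C3 = 10 − 8 = 2 completes the 10 across.

7, 1, 2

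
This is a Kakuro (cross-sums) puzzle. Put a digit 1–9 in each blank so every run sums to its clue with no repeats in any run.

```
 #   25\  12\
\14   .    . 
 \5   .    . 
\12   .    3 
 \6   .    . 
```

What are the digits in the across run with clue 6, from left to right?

5, 1

R1C2 = 6: the only remaining digit allowed by both the 14 across and the 12 down.
R3C1 = 12 − 3 = 9 completes the 12 across.
R1C1 = 14 − 6 = 8 completes the 14 across.
No cell is forced outright now. R2C2 can only be 1 or 2 (the digits allowed by both its 5 across and its 12 down). If R2C2 = 1: then R2C1 would have to be in {4} for the 5 across but in {1,2,3,5,6,7} for the 25 down — contradiction. So R2C2 = 2.
R2C1 = 5 − 2 = 3 completes the 5 across.
R4C1 = 25 − 20 = 5 completes the 25 down.
R4C2 = 6 − 5 = 1 completes the 6 across.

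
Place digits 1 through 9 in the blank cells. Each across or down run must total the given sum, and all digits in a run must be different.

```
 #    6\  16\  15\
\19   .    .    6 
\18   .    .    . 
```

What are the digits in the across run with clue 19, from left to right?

16 in 2 cells must be {7,9}.
Given what's placed, R1C2 must be 9 to fit the 19 across and 16 down.
R2C2 = 16 − 9 = 7 completes the 16 down.
R2C3 = 15 − 6 = 9 completes the 15 down.
R1C1 = 19 − 15 = 4 completes the 19 across.
R2C1 = 18 − 16 = 2 completes the 18 across.

4, 9, 6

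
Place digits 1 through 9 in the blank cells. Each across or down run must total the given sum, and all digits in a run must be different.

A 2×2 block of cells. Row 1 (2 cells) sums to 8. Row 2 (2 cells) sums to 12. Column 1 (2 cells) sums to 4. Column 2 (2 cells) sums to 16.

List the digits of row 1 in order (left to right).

1 7

4 in 2 cells must be {1,3}; 16 in 2 cells must be {7,9}.
The 8 across and the 16 down share only 7, so (1,2) = 7.
The 12 across and the 4 down share only 3, so (2,1) = 3.
(2,2) = 12 − 3 = 9 completes the 12 across.
(1,1) = 8 − 7 = 1 completes the 8 across.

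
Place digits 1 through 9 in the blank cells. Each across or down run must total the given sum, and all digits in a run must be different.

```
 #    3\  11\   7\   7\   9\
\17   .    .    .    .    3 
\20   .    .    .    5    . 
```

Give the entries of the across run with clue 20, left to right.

2, 4, 3, 5, 6

3 in 2 cells must be {1,2}.
R1C4 = 7 − 5 = 2 completes the 7 down.
R2C5 = 9 − 3 = 6 completes the 9 down.
R1C1 = 1: the only remaining digit allowed by both the 17 across and the 3 down.
R2C1 = 3 − 1 = 2 completes the 3 down.
Nothing is forced directly, so branch on R2C2, whose candidates are 3 or 4. If R2C2 = 3: then R1C2 would have to be in {4,5,6,7} for the 17 across but in {8} for the 11 down — contradiction. So R2C2 = 4.
R1C2 = 11 − 4 = 7 completes the 11 down.
R1C3 = 17 − 13 = 4 completes the 17 across.
R2C3 = 20 − 17 = 3 completes the 20 across.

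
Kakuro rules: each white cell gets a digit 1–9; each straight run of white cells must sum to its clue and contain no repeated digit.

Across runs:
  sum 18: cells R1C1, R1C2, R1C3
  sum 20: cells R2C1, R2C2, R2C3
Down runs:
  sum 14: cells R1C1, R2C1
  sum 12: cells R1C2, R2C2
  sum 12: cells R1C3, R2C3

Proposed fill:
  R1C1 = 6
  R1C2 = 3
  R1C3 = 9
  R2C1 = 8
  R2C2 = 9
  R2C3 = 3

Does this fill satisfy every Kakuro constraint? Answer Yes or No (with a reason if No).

Across: 6+3+9=18; 8+9+3=20. Down: 6+8=14; 3+9=12; 9+3=12. No digit repeats within any run.

Yes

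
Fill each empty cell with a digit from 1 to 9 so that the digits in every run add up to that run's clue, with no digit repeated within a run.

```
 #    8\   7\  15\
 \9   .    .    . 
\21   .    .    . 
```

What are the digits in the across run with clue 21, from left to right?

The 9 across and the 15 down share only 6, so R1C3 = 6.
R2C3 = 15 − 6 = 9 completes the 15 down.
Nothing is forced directly, so branch on R2C1, whose candidates are 5 or 7. If R2C1 = 5: then R1C1 would have to be in {1,2} for the 9 across but in {3} for the 8 down — contradiction. So R2C1 = 7.
R1C1 = 8 − 7 = 1 completes the 8 down.
R1C2 = 9 − 7 = 2 completes the 9 across.
R2C2 = 21 − 16 = 5 completes the 21 across.

7 5 9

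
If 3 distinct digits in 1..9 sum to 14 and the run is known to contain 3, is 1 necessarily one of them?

No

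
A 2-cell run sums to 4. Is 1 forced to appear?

Yes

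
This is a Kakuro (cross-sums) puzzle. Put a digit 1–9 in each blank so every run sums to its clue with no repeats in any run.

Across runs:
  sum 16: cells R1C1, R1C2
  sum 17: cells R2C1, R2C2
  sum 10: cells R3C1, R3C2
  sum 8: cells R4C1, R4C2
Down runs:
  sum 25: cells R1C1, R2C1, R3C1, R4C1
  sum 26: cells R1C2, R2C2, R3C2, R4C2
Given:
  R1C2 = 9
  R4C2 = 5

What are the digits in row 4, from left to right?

3 5

16 in 2 cells must be {7,9}; 17 in 2 cells must be {8,9}.
R1C1 = 16 − 9 = 7 completes the 16 across.
Given what's placed, R2C2 must be 8 to fit the 17 across and 26 down.
R3C2 = 26 − 22 = 4 completes the 26 down.
R4C1 = 8 − 5 = 3 completes the 8 across.
R2C1 = 17 − 8 = 9 completes the 17 across.
R3C1 = 10 − 4 = 6 completes the 10 across.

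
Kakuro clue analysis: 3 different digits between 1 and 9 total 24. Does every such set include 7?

The only way to make 24 from 3 distinct digits is {7,8,9}, which contains 7.

Yes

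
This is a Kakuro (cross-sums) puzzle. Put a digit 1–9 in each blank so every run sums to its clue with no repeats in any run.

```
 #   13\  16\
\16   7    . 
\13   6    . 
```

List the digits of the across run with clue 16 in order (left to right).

7, 9

16 in 2 cells must be {7,9}.
R1C2 = 16 − 7 = 9 completes the 16 across.
R2C2 = 13 − 6 = 7 completes the 13 across.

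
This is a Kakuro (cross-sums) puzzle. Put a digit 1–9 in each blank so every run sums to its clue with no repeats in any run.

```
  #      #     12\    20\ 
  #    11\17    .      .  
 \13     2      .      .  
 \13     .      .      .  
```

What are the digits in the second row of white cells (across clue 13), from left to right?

17 in 2 cells must be {8,9}.
R3C1 = 11 − 2 = 9 completes the 11 down.
Given what's placed, R3C3 must be 3 to fit the 13 across and 20 down.
Given what's placed, R2C3 must be 8 to fit the 13 across and 20 down.
R3C2 = 13 − 12 = 1 completes the 13 across.
R1C3 = 20 − 11 = 9 completes the 20 down.
R2C2 = 13 − 10 = 3 completes the 13 across.
R1C2 = 17 − 9 = 8 completes the 17 across.

2 3 8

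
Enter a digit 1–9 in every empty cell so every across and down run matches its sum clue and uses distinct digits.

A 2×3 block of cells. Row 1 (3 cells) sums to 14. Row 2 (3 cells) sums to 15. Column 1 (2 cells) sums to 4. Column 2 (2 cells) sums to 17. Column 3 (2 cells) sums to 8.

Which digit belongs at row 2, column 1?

4 in 2 cells must be {1,3}; 17 in 2 cells must be {8,9}.
Nothing is forced directly, so branch on (1,1), whose candidates are 1 or 3. If (1,1) = 1: that forces (2,1) = 3, (2,2) = 8, after which (2,3) would have to be in {4} for the 15 across but in {1,2,3,5,6,7} for the 8 down — contradiction. So (1,1) = 3.
Given what's placed, (1,2) must be 9 to fit the 14 across and 17 down.
(1,3) = 14 − 12 = 2 completes the 14 across.
(2,1) = 4 − 3 = 1 completes the 4 down.
(2,2) = 17 − 9 = 8 completes the 17 down.
(2,3) = 15 − 9 = 6 completes the 15 across.

1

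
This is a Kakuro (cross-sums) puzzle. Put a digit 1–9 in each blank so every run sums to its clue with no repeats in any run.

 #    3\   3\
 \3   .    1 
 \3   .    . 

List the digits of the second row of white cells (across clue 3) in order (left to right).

3 in 2 cells must be {1,2}.
R1C1 = 3 − 1 = 2 completes the 3 across.
R2C1 = 3 − 2 = 1 completes the 3 down.
R2C2 = 3 − 1 = 2 completes the 3 across.

1, 2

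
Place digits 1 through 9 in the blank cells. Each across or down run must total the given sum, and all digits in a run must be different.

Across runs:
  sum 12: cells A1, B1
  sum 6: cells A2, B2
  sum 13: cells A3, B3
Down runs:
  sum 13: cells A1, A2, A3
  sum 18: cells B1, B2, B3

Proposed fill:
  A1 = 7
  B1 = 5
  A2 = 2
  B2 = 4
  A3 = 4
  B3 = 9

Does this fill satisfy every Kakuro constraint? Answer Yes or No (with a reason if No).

Yes

Across: 7+5=12; 2+4=6; 4+9=13. Down: 7+2+4=13; 5+4+9=18. No digit repeats within any run.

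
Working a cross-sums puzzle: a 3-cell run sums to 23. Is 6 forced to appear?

The only way to make 23 from 3 distinct digits is {6,8,9}, which contains 6.

Yes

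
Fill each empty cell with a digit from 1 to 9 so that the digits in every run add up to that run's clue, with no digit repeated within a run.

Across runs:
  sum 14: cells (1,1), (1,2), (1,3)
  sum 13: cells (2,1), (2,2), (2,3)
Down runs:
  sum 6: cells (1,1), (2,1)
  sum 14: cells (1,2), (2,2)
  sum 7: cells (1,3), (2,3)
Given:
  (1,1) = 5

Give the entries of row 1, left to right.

(2,1) = 6 − 5 = 1 completes the 6 down.
Nothing is forced directly, so branch on (1,2), whose candidates are 6 or 8. If (1,2) = 8: that forces (1,3) = 1, after which (2,2) would have to be in {3,4,5,7,8,9} for the 13 across but in {6} for the 14 down — contradiction. So (1,2) = 6.
(1,3) = 14 − 11 = 3 completes the 14 across.
(2,2) = 14 − 6 = 8 completes the 14 down.
(2,3) = 13 − 9 = 4 completes the 13 across.

5, 6, 3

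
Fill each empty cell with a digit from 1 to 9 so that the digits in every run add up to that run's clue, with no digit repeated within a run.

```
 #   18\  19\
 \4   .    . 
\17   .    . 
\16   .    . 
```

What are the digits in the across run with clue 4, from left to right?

1 3

4 in 2 cells must be {1,3}; 17 in 2 cells must be {8,9}; 16 in 2 cells must be {7,9}.
The 4 across and the 19 down share only 3, so R1C2 = 3.
Given what's placed, R2C2 must be 9 to fit the 17 across and 19 down.
R3C2 = 19 − 12 = 7 completes the 19 down.
R1C1 = 4 − 3 = 1 completes the 4 across.
R2C1 = 17 − 9 = 8 completes the 17 across.
R3C1 = 16 − 7 = 9 completes the 16 across.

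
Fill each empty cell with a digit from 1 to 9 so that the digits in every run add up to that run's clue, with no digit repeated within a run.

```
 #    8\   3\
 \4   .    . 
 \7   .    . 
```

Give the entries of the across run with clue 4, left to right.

4 in 2 cells must be {1,3}; 3 in 2 cells must be {1,2}.
The 4 across and the 3 down share only 1, so R1C2 = 1.
R2C2 = 3 − 1 = 2 completes the 3 down.
R1C1 = 4 − 1 = 3 completes the 4 across.
R2C1 = 7 − 2 = 5 completes the 7 across.

3, 1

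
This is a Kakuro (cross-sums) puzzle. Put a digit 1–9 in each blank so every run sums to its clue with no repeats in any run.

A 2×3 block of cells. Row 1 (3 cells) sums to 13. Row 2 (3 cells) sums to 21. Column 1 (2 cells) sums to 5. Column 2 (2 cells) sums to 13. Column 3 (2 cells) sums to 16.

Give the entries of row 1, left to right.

16 in 2 cells must be {7,9}.
The 21 across and the 5 down share only 4, so (2,1) = 4.
Given what's placed, (2,3) must be 9 to fit the 21 across and 16 down.
(1,1) = 5 − 4 = 1 completes the 5 down.
(1,3) = 16 − 9 = 7 completes the 16 down.
(2,2) = 21 − 13 = 8 completes the 21 across.
(1,2) = 13 − 8 = 5 completes the 13 across.

1, 5, 7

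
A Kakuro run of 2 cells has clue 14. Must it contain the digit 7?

No

Counterexample: {5,9} sums to 14 without using 7.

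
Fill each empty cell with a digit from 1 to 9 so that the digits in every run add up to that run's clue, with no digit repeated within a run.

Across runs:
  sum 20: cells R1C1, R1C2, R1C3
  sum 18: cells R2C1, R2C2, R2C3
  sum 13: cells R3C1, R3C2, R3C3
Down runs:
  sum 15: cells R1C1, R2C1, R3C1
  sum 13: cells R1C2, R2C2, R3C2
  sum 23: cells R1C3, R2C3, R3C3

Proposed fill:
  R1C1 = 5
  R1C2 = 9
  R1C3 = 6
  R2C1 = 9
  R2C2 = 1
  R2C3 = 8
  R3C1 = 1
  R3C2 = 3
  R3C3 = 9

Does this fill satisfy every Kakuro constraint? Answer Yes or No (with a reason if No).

Across: 5+9+6=20; 9+1+8=18; 1+3+9=13. Down: 5+9+1=15; 9+1+3=13; 6+8+9=23. No digit repeats within any run.

Yes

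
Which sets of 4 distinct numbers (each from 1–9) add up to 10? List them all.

4 distinct digits from 1–9 sum between 10 and 30.
Only one set works: {1,2,3,4}.

{1,2,3,4}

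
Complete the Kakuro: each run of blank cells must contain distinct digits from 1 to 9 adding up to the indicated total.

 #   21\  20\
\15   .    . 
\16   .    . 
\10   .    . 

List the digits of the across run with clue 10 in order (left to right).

6 4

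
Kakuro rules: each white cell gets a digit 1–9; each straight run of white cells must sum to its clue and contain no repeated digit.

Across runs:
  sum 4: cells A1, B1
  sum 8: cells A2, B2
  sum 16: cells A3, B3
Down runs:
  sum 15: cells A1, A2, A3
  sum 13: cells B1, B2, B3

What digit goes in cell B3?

4 in 2 cells must be {1,3}; 16 in 2 cells must be {7,9}.
Nothing is forced directly, so branch on A1, whose candidates are 1 or 3. If A1 = 1: that forces B1 = 3, A3 = 9, after which B3 would have to be in {7} for the 16 across but in {1,2,4,6,8,9} for the 13 down — contradiction. So A1 = 3.
B1 = 4 − 3 = 1 completes the 4 across.
Given what's placed, A3 must be 7 to fit the 16 across and 15 down.
B3 = 16 − 7 = 9 completes the 16 across.
A2 = 15 − 10 = 5 completes the 15 down.
B2 = 8 − 5 = 3 completes the 8 across.

9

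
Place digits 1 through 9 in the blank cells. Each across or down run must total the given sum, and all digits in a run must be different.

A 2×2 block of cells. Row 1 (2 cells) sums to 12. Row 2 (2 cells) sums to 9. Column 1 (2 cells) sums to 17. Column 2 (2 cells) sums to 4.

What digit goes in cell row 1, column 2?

17 in 2 cells must be {8,9}; 4 in 2 cells must be {1,3}.
The 12 across and the 4 down share only 3, so (1,2) = 3.
The 9 across and the 17 down share only 8, so (2,1) = 8.
(2,2) = 9 − 8 = 1 completes the 9 across.
(1,1) = 12 − 3 = 9 completes the 12 across.

3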